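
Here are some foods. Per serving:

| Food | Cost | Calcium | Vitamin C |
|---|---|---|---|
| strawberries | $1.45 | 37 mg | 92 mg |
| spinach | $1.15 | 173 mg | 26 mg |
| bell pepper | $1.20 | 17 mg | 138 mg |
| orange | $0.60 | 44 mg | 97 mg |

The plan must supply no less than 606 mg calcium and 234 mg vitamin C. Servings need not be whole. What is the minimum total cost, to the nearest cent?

Two binding constraints pin down two serving amounts, so the optimal mix uses at most two foods. The candidates are each food alone (scaled to the tighter of calcium/vitamin C) and each pair with both constraints tight.
strawberries only: max(606/37, 234/92) = 16.38 servings → $23.75.
spinach only: max(606/173, 234/26) = 9 servings → $10.35.
bell pepper only: max(606/17, 234/138) = 35.65 servings → $42.78.
orange only: max(606/44, 234/97) = 13.77 servings → $8.26.
strawberries + spinach with both tight: 1.653 servings and 3.149 servings → $6.02.
strawberries + bell pepper: intersection lies outside the first quadrant.
strawberries + orange with both targets exact would need a negative amount; discard.
spinach + bell pepper with both tight: 3.399 servings and 1.055 servings → $5.18.
spinach + orange with both tight: 3.101 servings and 1.581 servings → $4.51.
bell pepper + orange: the both-tight solution has a negative serving — not a feasible corner.
So the least-cost plan costs $4.51.

$4.51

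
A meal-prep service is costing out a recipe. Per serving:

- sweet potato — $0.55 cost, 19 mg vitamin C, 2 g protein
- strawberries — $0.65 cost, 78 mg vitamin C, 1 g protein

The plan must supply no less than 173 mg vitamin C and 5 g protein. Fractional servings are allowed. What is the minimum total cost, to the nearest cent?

$2.06

For a min-cost LP with two ≥-constraints, a basic feasible solution has at most two positive variables.
sweet potato only: max(173/19, 5/2) = 9.105 servings → $5.01.
strawberries only: max(173/78, 5/1) = 5 servings → $3.25.
sweet potato + strawberries with both tight: 1.584 servings and 1.832 servings → $2.06.
The minimum over all feasible corners is $2.06.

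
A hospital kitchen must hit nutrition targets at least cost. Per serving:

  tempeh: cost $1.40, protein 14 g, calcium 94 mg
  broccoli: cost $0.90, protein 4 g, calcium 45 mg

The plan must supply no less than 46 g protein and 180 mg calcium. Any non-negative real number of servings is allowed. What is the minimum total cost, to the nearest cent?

$4.60

With two linear requirements the optimum uses one or two foods; enumerate the corners.
tempeh only: max(46/14, 180/94) = 3.286 servings → $4.60.
broccoli only: max(46/4, 180/45) = 11.5 servings → $10.35.
tempeh + broccoli with both targets exact would need a negative amount; discard.
So the least-cost plan costs $4.60.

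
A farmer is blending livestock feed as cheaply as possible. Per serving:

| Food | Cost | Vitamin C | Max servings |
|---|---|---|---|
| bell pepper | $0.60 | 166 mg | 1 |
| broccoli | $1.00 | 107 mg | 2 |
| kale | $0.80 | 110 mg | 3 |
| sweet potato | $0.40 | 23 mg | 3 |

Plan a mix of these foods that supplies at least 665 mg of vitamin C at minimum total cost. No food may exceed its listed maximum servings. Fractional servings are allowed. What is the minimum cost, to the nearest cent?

Cost per mg of vitamin C: bell pepper $0.0036, kale $0.0073, broccoli $0.0093, sweet potato $0.0174.
Take 1 serving of bell pepper: +166.0 mg vitamin C for $0.60 (total $0.60, still need 499.0 mg).
Take 3 servings of kale: +330.0 mg vitamin C for $2.40 (total $3.00, still need 169.0 mg).
Take 1.579 servings of broccoli: +169.0 mg vitamin C for $1.58 (total $4.58, still need 0.0 mg).
Greedy by cheapest-per-mg is optimal for a single linear constraint, so the minimum cost is $4.58.

$4.58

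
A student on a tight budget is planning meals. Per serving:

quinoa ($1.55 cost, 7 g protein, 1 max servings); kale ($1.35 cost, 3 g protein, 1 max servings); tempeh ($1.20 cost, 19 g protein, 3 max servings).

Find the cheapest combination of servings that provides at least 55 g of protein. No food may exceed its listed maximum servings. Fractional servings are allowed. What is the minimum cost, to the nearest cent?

$3.47

Cost per g of protein: tempeh $0.0632, quinoa $0.2214, kale $0.4500.
Take 2.895 servings of tempeh: +55.0 g protein for $3.47 (total $3.47, still need 0.0 g).
Greedy by cheapest-per-g is optimal for a single linear constraint, so the minimum cost is $3.47.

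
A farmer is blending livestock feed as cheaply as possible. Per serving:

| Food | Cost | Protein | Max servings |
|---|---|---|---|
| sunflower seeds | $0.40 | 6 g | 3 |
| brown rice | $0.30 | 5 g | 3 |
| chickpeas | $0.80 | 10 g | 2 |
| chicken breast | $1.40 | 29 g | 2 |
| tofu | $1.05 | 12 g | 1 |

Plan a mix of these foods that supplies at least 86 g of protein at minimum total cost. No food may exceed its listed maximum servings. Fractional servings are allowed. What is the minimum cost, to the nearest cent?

$4.57

Cost per g of protein: chicken breast $0.0483, brown rice $0.0600, sunflower seeds $0.0667, chickpeas $0.0800, tofu $0.0875.
Take 2 servings of chicken breast: +58.0 g protein for $2.80 (total $2.80, still need 28.0 g).
Take 3 servings of brown rice: +15.0 g protein for $0.90 (total $3.70, still need 13.0 g).
Take 2.167 servings of sunflower seeds: +13.0 g protein for $0.87 (total $4.57, still need 0.0 g).
Filling from the cheapest source first is optimal under one linear minimum: $4.57.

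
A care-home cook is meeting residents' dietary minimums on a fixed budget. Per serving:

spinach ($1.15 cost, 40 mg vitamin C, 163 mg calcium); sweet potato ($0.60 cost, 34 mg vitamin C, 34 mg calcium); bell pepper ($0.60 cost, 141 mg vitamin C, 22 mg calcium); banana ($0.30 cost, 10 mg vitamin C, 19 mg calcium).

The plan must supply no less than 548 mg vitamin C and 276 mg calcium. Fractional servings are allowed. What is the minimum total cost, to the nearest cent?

$3.52

A basic optimal solution has at most two foods positive. Try each food alone and each pair with both targets met exactly.
spinach only: max(548/40, 276/163) = 13.7 servings → $15.76.
sweet potato only: max(548/34, 276/34) = 16.12 servings → $9.67.
bell pepper only: max(548/141, 276/22) = 12.55 servings → $7.53.
banana only: max(548/10, 276/19) = 54.8 servings → $16.44.
spinach + sweet potato: intersection lies outside the first quadrant.
spinach + bell pepper with both tight: 1.215 servings and 3.542 servings → $3.52.
spinach + banana with both targets exact would need a negative amount; discard.
sweet potato + bell pepper with both tight: 6.639 servings and 2.286 servings → $5.35.
sweet potato + banana: the both-tight solution has a negative serving — not a feasible corner.
bell pepper + banana with both tight: 3.112 servings and 10.92 servings → $5.14.
So the least-cost plan costs $3.52.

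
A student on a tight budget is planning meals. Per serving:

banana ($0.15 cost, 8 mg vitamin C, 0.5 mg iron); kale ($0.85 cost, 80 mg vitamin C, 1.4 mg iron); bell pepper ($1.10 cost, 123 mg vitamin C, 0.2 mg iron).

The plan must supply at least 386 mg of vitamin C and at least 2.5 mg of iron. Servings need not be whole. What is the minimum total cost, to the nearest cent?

$3.65

Minimising a linear cost over {vitamin C ≥ 386, iron ≥ 2.5, servings ≥ 0} — the optimum is at a vertex, using one or two foods.
banana only: max(386/8, 2.5/0.5) = 48.25 servings → $7.24.
kale only: max(386/80, 2.5/1.4) = 4.825 servings → $4.10.
bell pepper only: max(386/123, 2.5/0.2) = 12.5 servings → $13.75.
banana + kale: intersection lies outside the first quadrant.
banana + bell pepper with both tight: 3.845 servings and 2.888 servings → $3.75.
kale + bell pepper with both tight: 1.474 servings and 2.179 servings → $3.65.
So the least-cost plan costs $3.65.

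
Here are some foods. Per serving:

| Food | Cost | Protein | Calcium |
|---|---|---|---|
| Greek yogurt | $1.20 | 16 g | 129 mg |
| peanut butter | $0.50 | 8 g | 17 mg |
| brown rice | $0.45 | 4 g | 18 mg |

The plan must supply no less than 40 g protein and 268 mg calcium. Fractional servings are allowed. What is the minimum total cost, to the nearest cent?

A basic optimal solution has at most two foods positive. Try each food alone and each pair with both targets met exactly.
Greek yogurt only: max(40/16, 268/129) = 2.5 servings → $3.00.
peanut butter only: max(40/8, 268/17) = 15.76 servings → $7.88.
brown rice only: max(40/4, 268/18) = 14.89 servings → $6.70.
Greek yogurt + peanut butter with both tight: 1.926 servings and 1.147 servings → $2.89.
Greek yogurt + brown rice with both tight: 1.544 servings and 3.825 servings → $3.57.
peanut butter + brown rice with both targets exact would need a negative amount; discard.
So the least-cost plan costs $2.89.

$2.89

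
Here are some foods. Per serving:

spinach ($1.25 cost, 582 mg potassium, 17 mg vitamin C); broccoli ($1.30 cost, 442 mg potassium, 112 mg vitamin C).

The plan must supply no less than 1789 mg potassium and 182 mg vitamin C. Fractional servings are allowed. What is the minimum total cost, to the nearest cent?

$4.30

With two linear requirements the optimum uses one or two foods; enumerate the corners.
spinach only: max(1789/582, 182/17) = 10.71 servings → $13.38.
broccoli only: max(1789/442, 182/112) = 4.048 servings → $5.26.
spinach + broccoli with both tight: 2.079 servings and 1.309 servings → $4.30.
Cheapest feasible corner: $4.30.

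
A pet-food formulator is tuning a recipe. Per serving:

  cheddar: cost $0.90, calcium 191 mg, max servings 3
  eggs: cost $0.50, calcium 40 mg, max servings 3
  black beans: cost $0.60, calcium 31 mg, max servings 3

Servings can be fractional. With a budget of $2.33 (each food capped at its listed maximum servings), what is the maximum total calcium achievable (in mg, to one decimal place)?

494.5 mg

Calcium per dollar: cheddar 212.2, eggs 80, black beans 51.67.
Take 2.589 servings of cheddar: spends $2.33, +494.5 mg calcium (running total 494.5 mg).
Greedy by best ratio exhausts the cost allowance optimally: 494.5 mg.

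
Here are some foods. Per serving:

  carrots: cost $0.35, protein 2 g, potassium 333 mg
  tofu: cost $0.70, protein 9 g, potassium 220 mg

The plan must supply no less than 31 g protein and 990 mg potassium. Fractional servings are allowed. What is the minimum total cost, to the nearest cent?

carrots only: max(31/2, 990/333) = 15.5 servings → $5.42.
tofu only: max(31/9, 990/220) = 4.5 servings → $3.15.
carrots + tofu with both tight: 0.8174 servings and 3.263 servings → $2.57.
The minimum over all feasible corners is $2.57.

$2.57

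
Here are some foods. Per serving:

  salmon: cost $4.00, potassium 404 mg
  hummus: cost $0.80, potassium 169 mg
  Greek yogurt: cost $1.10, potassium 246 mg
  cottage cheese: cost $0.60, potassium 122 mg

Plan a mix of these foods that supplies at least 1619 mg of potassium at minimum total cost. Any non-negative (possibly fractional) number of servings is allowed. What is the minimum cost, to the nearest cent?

$7.24

Cost per mg of potassium: Greek yogurt $0.0045, hummus $0.0047, cottage cheese $0.0049, salmon $0.0099.
With no serving limits, use only Greek yogurt: 1619 mg / 246 mg = 6.581 servings × $1.10 = $7.24.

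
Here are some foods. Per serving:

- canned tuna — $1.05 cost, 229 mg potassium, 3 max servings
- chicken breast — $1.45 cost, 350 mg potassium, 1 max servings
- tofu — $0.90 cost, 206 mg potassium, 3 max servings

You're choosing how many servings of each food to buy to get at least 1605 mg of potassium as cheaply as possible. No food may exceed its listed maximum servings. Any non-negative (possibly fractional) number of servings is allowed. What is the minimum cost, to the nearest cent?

$7.07

Cost per mg of potassium: chicken breast $0.0041, tofu $0.0044, canned tuna $0.0046.
Take 1 serving of chicken breast: +350.0 mg potassium for $1.45 (total $1.45, still need 1255.0 mg).
Take 3 servings of tofu: +618.0 mg potassium for $2.70 (total $4.15, still need 637.0 mg).
Take 2.782 servings of canned tuna: +637.0 mg potassium for $2.92 (total $7.07, still need 0.0 mg).
Filling from the cheapest source first is optimal under one linear minimum: $7.07.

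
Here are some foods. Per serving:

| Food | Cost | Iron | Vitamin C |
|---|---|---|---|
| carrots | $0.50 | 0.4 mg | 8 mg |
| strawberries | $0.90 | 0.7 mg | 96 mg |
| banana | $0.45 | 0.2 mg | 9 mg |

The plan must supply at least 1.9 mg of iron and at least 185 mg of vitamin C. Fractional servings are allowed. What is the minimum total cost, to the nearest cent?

$2.42

Compare the cost at each extreme point of the feasible region.
carrots only: max(1.9/0.4, 185/8) = 23.12 servings → $11.56.
strawberries only: max(1.9/0.7, 185/96) = 2.714 servings → $2.44.
banana only: max(1.9/0.2, 185/9) = 20.56 servings → $9.25.
carrots + strawberries with both tight: 1.613 servings and 1.793 servings → $2.42.
carrots + banana: the both-tight solution has a negative serving — not a feasible corner.
strawberries + banana with both tight: 1.543 servings and 4.101 servings → $3.23.
So the least-cost plan costs $2.42.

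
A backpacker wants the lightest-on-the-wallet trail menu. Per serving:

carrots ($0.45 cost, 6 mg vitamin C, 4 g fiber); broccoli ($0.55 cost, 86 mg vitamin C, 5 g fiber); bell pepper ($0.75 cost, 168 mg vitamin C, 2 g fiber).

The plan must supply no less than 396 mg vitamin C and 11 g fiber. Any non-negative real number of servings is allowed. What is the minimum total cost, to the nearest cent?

$2.03

At the optimum either one food covers both requirements or two foods hit both targets exactly; no other combination can be cheaper.
carrots only: max(396/6, 11/4) = 66 servings → $29.70.
broccoli only: max(396/86, 11/5) = 4.605 servings → $2.53.
bell pepper only: max(396/168, 11/2) = 5.5 servings → $4.12.
carrots + broccoli: the both-tight solution has a negative serving — not a feasible corner.
carrots + bell pepper with both tight: 1.6 servings and 2.3 servings → $2.44.
broccoli + bell pepper with both tight: 1.581 servings and 1.548 servings → $2.03.
So the least-cost plan costs $2.03.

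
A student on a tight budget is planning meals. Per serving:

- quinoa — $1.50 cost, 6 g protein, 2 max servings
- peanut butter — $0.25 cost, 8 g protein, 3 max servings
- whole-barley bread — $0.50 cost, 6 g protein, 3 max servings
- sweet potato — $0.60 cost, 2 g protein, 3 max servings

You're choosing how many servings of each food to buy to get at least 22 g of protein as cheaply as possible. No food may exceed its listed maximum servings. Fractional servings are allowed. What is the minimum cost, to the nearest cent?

$0.69

Cost per g of protein: peanut butter $0.0312, whole-barley bread $0.0833, quinoa $0.2500, sweet potato $0.3000.
Take 2.75 servings of peanut butter: +22.0 g protein for $0.69 (total $0.69, still need 0.0 g).
Filling from the cheapest source first is optimal under one linear minimum: $0.69.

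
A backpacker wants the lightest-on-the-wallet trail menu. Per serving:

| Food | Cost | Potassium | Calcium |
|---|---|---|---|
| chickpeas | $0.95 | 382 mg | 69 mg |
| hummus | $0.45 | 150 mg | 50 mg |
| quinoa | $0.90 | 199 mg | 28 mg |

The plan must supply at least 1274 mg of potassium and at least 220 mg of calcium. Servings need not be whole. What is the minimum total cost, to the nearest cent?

At the optimum either one food covers both requirements or two foods hit both targets exactly; no other combination can be cheaper.
chickpeas only: max(1274/382, 220/69) = 3.335 servings → $3.17.
hummus only: max(1274/150, 220/50) = 8.493 servings → $3.82.
quinoa only: max(1274/199, 220/28) = 7.857 servings → $7.07.
chickpeas + hummus: the both-tight solution has a negative serving — not a feasible corner.
chickpeas + quinoa with both tight: 2.671 servings and 1.274 servings → $3.68.
hummus + quinoa with both tight: 1.41 servings and 5.339 servings → $5.44.
Cheapest feasible corner: $3.17.

$3.17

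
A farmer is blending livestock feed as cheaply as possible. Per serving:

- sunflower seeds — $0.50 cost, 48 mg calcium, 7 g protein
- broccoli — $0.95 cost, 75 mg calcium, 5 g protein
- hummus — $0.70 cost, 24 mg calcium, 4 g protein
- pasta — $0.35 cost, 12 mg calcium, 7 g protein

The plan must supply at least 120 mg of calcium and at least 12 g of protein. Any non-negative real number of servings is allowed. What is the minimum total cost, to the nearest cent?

$1.25

At the optimum either one food covers both requirements or two foods hit both targets exactly; no other combination can be cheaper.
sunflower seeds only: max(120/48, 12/7) = 2.5 servings → $1.25.
broccoli only: max(120/75, 12/5) = 2.4 servings → $2.28.
hummus only: max(120/24, 12/4) = 5 servings → $3.50.
pasta only: max(120/12, 12/7) = 10 servings → $3.50.
sunflower seeds + broccoli with both tight: 1.053 servings and 0.9263 servings → $1.41.
sunflower seeds + hummus with both targets exact would need a negative amount; discard.
sunflower seeds + pasta: the both-tight solution has a negative serving — not a feasible corner.
broccoli + hummus with both tight: 1.067 servings and 1.667 servings → $2.18.
broccoli + pasta with both tight: 1.497 servings and 0.6452 servings → $1.65.
hummus + pasta: intersection lies outside the first quadrant.
Cheapest feasible corner: $1.25.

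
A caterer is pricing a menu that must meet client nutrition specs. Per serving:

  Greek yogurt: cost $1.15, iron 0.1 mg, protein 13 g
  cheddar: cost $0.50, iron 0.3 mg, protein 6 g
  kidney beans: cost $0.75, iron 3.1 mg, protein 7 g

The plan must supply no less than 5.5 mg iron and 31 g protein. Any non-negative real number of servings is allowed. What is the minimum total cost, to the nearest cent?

Greek yogurt only: max(5.5/0.1, 31/13) = 55 servings → $63.25.
cheddar only: max(5.5/0.3, 31/6) = 18.33 servings → $9.17.
kidney beans only: max(5.5/3.1, 31/7) = 4.429 servings → $3.32.
Greek yogurt + cheddar with both targets exact would need a negative amount; discard.
Greek yogurt + kidney beans with both tight: 1.455 servings and 1.727 servings → $2.97.
cheddar + kidney beans with both tight: 3.491 servings and 1.436 servings → $2.82.
Cheapest feasible corner: $2.82.

$2.82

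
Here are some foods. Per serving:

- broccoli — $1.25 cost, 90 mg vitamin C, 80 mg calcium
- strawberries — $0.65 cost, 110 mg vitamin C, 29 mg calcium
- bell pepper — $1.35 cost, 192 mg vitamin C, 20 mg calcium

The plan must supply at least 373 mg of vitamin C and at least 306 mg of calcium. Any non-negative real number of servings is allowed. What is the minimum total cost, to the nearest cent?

Two binding constraints pin down two serving amounts, so the optimal mix uses at most two foods. The candidates are each food alone (scaled to the tighter of vitamin C/calcium) and each pair with both constraints tight.
broccoli only: max(373/90, 306/80) = 4.144 servings → $5.18.
strawberries only: max(373/110, 306/29) = 10.55 servings → $6.86.
bell pepper only: max(373/192, 306/20) = 15.3 servings → $20.66.
broccoli + strawberries with both tight: 3.69 servings and 0.3716 servings → $4.85.
broccoli + bell pepper with both tight: 3.783 servings and 0.1696 servings → $4.96.
strawberries + bell pepper: the both-tight solution has a negative serving — not a feasible corner.
The minimum over all feasible corners is $4.85.

$4.85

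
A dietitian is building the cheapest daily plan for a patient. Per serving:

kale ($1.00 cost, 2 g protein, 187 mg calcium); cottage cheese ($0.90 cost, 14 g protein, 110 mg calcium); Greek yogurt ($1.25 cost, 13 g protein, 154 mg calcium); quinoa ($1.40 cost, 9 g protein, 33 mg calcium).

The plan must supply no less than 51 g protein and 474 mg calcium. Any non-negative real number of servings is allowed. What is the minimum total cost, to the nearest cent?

The cheapest plan sits at a corner of the feasible region — with two constraints it uses at most two foods.
kale only: max(51/2, 474/187) = 25.5 servings → $25.50.
cottage cheese only: max(51/14, 474/110) = 4.309 servings → $3.88.
Greek yogurt only: max(51/13, 474/154) = 3.923 servings → $4.90.
quinoa only: max(51/9, 474/33) = 14.36 servings → $20.11.
kale + cottage cheese with both tight: 0.4279 servings and 3.582 servings → $3.65.
kale + Greek yogurt with both targets exact would need a negative amount; discard.
kale + quinoa with both tight: 1.597 servings and 5.312 servings → $9.03.
cottage cheese + Greek yogurt with both tight: 2.331 servings and 1.413 servings → $3.86.
cottage cheese + quinoa: intersection lies outside the first quadrant.
Greek yogurt + quinoa with both tight: 2.699 servings and 1.768 servings → $5.85.
The minimum over all feasible corners is $3.65.

$3.65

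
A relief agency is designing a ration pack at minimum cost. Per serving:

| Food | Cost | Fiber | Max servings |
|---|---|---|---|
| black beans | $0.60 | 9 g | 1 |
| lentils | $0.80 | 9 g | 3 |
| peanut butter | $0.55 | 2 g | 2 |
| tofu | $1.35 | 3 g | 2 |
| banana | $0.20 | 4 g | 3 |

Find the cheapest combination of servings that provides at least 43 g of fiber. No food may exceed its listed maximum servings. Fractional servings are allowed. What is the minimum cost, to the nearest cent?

Cost per g of fiber: banana $0.0500, black beans $0.0667, lentils $0.0889, peanut butter $0.2750, tofu $0.4500.
Take 3 servings of banana: +12.0 g fiber for $0.60 (total $0.60, still need 31.0 g).
Take 1 serving of black beans: +9.0 g fiber for $0.60 (total $1.20, still need 22.0 g).
Take 2.444 servings of lentils: +22.0 g fiber for $1.96 (total $3.16, still need 0.0 g).
Filling from the cheapest source first is optimal under one linear minimum: $3.16.

$3.16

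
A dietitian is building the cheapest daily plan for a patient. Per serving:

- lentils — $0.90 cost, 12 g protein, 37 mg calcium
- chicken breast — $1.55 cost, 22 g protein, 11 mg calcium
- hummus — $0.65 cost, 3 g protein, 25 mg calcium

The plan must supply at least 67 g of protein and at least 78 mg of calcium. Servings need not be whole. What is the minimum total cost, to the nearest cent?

Minimising a linear cost over {protein ≥ 67, calcium ≥ 78, servings ≥ 0} — the optimum is at a vertex, using one or two foods.
lentils only: max(67/12, 78/37) = 5.583 servings → $5.03.
chicken breast only: max(67/22, 78/11) = 7.091 servings → $10.99.
hummus only: max(67/3, 78/25) = 22.33 servings → $14.52.
lentils + chicken breast with both tight: 1.435 servings and 2.262 servings → $4.80.
lentils + hummus with both targets exact would need a negative amount; discard.
chicken breast + hummus with both tight: 2.787 servings and 1.894 servings → $5.55.
So the least-cost plan costs $4.80.

$4.80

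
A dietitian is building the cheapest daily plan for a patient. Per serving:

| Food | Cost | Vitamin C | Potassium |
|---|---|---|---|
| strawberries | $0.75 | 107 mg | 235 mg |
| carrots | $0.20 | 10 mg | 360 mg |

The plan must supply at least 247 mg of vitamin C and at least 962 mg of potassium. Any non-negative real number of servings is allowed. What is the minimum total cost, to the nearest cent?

$1.89

For a min-cost LP with two ≥-constraints, a basic feasible solution has at most two positive variables.
strawberries only: max(247/107, 962/235) = 4.094 servings → $3.07.
carrots only: max(247/10, 962/360) = 24.7 servings → $4.94.
strawberries + carrots with both tight: 2.192 servings and 1.241 servings → $1.89.
Cheapest feasible corner: $1.89.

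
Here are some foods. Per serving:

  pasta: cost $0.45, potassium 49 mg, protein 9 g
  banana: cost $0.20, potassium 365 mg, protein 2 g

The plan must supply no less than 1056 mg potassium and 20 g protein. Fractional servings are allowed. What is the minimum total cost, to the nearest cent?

$1.27

For a min-cost LP with two ≥-constraints, a basic feasible solution has at most two positive variables.
pasta only: max(1056/49, 20/9) = 21.55 servings → $9.70.
banana only: max(1056/365, 20/2) = 10 servings → $2.00.
pasta + banana with both tight: 1.628 servings and 2.675 servings → $1.27.
The minimum over all feasible corners is $1.27.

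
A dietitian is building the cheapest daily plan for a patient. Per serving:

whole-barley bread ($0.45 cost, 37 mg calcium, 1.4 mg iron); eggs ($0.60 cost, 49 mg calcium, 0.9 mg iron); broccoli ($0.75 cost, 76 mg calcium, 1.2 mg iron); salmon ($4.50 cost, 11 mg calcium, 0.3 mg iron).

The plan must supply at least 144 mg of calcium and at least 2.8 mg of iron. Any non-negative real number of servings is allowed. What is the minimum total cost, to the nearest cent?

A basic optimal solution has at most two foods positive. Try each food alone and each pair with both targets met exactly.
whole-barley bread only: max(144/37, 2.8/1.4) = 3.892 servings → $1.75.
eggs only: max(144/49, 2.8/0.9) = 3.111 servings → $1.87.
broccoli only: max(144/76, 2.8/1.2) = 2.333 servings → $1.75.
salmon only: max(144/11, 2.8/0.3) = 13.09 servings → $58.91.
whole-barley bread + eggs with both tight: 0.2153 servings and 2.776 servings → $1.76.
whole-barley bread + broccoli with both tight: 0.6452 servings and 1.581 servings → $1.48.
whole-barley bread + salmon: intersection lies outside the first quadrant.
eggs + broccoli with both targets exact would need a negative amount; discard.
eggs + salmon with both tight: 2.583 servings and 1.583 servings → $8.68.
broccoli + salmon with both tight: 1.292 servings and 4.167 servings → $19.72.
Cheapest feasible corner: $1.48.

$1.48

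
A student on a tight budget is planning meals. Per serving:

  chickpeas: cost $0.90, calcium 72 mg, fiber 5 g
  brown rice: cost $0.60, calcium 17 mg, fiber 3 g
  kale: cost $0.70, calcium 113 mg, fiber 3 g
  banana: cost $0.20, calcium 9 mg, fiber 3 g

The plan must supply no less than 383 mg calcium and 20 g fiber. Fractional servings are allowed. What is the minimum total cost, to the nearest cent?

Compare the cost at each extreme point of the feasible region.
chickpeas only: max(383/72, 20/5) = 5.319 servings → $4.79.
brown rice only: max(383/17, 20/3) = 22.53 servings → $13.52.
kale only: max(383/113, 20/3) = 6.667 servings → $4.67.
banana only: max(383/9, 20/3) = 42.56 servings → $8.51.
chickpeas + brown rice with both targets exact would need a negative amount; discard.
chickpeas + kale with both tight: 3.183 servings and 1.361 servings → $3.82.
chickpeas + banana: the both-tight solution has a negative serving — not a feasible corner.
brown rice + kale with both tight: 3.858 servings and 2.809 servings → $4.28.
brown rice + banana: intersection lies outside the first quadrant.
kale + banana with both tight: 3.106 servings and 3.561 servings → $2.89.
Cheapest feasible corner: $2.89.

$2.89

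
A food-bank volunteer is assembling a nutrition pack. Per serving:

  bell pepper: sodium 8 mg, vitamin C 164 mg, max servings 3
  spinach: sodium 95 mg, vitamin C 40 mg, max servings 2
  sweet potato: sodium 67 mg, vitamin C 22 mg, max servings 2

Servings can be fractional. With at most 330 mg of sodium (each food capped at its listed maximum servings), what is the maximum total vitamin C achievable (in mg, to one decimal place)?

610.1 mg

Vitamin C per mg sodium: bell pepper 20.5, spinach 0.4211, sweet potato 0.3284.
Take 3 servings of bell pepper: uses 24 mg sodium, +492.0 mg vitamin C (running total 492.0 mg).
Take 2 servings of spinach: uses 190 mg sodium, +80.0 mg vitamin C (running total 572.0 mg).
Take 1.731 servings of sweet potato: uses 116 mg sodium, +38.1 mg vitamin C (running total 610.1 mg).
Greedy by best ratio exhausts the sodium allowance optimally: 610.1 mg.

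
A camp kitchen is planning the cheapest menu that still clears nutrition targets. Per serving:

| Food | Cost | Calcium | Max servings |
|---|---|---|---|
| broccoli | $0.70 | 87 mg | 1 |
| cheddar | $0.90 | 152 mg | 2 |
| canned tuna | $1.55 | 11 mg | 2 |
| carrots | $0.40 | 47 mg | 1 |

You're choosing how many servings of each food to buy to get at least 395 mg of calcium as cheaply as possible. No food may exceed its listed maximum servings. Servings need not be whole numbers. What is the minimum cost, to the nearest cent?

Cost per mg of calcium: cheddar $0.0059, broccoli $0.0080, carrots $0.0085, canned tuna $0.1409.
Take 2 servings of cheddar: +304.0 mg calcium for $1.80 (total $1.80, still need 91.0 mg).
Take 1 serving of broccoli: +87.0 mg calcium for $0.70 (total $2.50, still need 4.0 mg).
Take 0.08511 servings of carrots: +4.0 mg calcium for $0.03 (total $2.53, still need 0.0 mg).
Filling from the cheapest source first is optimal under one linear minimum: $2.53.

$2.53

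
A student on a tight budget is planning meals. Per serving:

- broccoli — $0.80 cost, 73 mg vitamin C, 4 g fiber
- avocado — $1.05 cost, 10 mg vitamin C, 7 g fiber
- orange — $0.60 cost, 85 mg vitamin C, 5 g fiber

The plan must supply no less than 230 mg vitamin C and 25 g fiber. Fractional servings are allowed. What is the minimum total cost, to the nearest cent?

$3.00

broccoli only: max(230/73, 25/4) = 6.25 servings → $5.00.
avocado only: max(230/10, 25/7) = 23 servings → $24.15.
orange only: max(230/85, 25/5) = 5 servings → $3.00.
broccoli + avocado with both tight: 2.887 servings and 1.921 servings → $4.33.
broccoli + orange: the both-tight solution has a negative serving — not a feasible corner.
avocado + orange with both tight: 1.789 servings and 2.495 servings → $3.38.
Cheapest feasible corner: $3.00.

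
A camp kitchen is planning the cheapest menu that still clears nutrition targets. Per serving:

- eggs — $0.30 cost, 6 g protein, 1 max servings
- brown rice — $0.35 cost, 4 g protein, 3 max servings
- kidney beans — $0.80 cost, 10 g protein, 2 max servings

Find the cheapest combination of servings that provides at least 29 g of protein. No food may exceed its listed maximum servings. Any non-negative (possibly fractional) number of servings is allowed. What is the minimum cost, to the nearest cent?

$2.16

Cost per g of protein: eggs $0.0500, kidney beans $0.0800, brown rice $0.0875.
Take 1 serving of eggs: +6.0 g protein for $0.30 (total $0.30, still need 23.0 g).
Take 2 servings of kidney beans: +20.0 g protein for $1.60 (total $1.90, still need 3.0 g).
Take 0.75 servings of brown rice: +3.0 g protein for $0.26 (total $2.16, still need 0.0 g).
Greedy by cheapest-per-g is optimal for a single linear constraint, so the minimum cost is $2.16.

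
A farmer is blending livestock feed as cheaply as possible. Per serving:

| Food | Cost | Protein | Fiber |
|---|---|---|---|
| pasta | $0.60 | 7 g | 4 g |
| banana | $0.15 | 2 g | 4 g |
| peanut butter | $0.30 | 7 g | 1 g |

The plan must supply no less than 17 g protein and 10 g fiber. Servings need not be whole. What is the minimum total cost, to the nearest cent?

$0.86

With two linear requirements the optimum uses one or two foods; enumerate the corners.
pasta only: max(17/7, 10/4) = 2.5 servings → $1.50.
banana only: max(17/2, 10/4) = 8.5 servings → $1.27.
peanut butter only: max(17/7, 10/1) = 10 servings → $3.00.
pasta + banana with both tight: 2.4 servings and 0.1 servings → $1.46.
pasta + peanut butter: intersection lies outside the first quadrant.
banana + peanut butter with both tight: 2.038 servings and 1.846 servings → $0.86.
The minimum over all feasible corners is $0.86.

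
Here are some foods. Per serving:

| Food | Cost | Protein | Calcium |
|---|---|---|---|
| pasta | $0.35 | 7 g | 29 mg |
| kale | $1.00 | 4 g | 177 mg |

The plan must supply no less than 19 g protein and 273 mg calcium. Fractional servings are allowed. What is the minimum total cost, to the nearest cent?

$1.92

Compare the cost at each extreme point of the feasible region.
pasta only: max(19/7, 273/29) = 9.414 servings → $3.29.
kale only: max(19/4, 273/177) = 4.75 servings → $4.75.
pasta + kale with both tight: 2.022 servings and 1.211 servings → $1.92.
So the least-cost plan costs $1.92.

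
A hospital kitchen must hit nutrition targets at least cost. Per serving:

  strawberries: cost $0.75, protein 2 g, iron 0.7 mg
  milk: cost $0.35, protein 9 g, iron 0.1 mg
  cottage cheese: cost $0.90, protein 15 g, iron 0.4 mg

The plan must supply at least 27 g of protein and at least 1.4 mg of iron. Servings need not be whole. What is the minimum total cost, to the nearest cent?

$2.14

Minimising a linear cost over {protein ≥ 27, iron ≥ 1.4, servings ≥ 0} — the optimum is at a vertex, using one or two foods.
strawberries only: max(27/2, 1.4/0.7) = 13.5 servings → $10.12.
milk only: max(27/9, 1.4/0.1) = 14 servings → $4.90.
cottage cheese only: max(27/15, 1.4/0.4) = 3.5 servings → $3.15.
strawberries + milk with both tight: 1.623 servings and 2.639 servings → $2.14.
strawberries + cottage cheese with both tight: 1.052 servings and 1.66 servings → $2.28.
milk + cottage cheese: intersection lies outside the first quadrant.
So the least-cost plan costs $2.14.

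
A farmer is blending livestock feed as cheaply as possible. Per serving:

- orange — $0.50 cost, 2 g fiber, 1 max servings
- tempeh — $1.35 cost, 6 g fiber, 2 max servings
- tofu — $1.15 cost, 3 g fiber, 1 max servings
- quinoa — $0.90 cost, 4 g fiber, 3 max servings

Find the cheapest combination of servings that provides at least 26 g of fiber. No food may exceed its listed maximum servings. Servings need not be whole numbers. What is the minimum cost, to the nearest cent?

$5.90

Cost per g of fiber: tempeh $0.2250, quinoa $0.2250, orange $0.2500, tofu $0.3833.
Take 2 servings of tempeh: +12.0 g fiber for $2.70 (total $2.70, still need 14.0 g).
Take 3 servings of quinoa: +12.0 g fiber for $2.70 (total $5.40, still need 2.0 g).
Take 1 serving of orange: +2.0 g fiber for $0.50 (total $5.90, still need 0.0 g).
Greedy by cheapest-per-g is optimal for a single linear constraint, so the minimum cost is $5.90.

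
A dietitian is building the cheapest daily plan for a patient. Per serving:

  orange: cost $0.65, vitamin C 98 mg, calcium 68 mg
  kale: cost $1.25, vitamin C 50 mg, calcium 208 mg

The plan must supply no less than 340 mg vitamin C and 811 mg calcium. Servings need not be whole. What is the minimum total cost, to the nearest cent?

$5.30

An LP optimum is at a vertex; with two nutrient constraints at most two foods are used. Check each candidate.
orange only: max(340/98, 811/68) = 11.93 servings → $7.75.
kale only: max(340/50, 811/208) = 6.8 servings → $8.50.
orange + kale with both tight: 1.776 servings and 3.318 servings → $5.30.
So the least-cost plan costs $5.30.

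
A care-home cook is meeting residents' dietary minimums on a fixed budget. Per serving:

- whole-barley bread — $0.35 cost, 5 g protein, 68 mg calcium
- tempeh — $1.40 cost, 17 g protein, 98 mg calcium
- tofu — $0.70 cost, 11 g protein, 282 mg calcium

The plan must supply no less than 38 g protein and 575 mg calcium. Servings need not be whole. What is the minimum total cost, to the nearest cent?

$2.42

At the optimum either one food covers both requirements or two foods hit both targets exactly; no other combination can be cheaper.
whole-barley bread only: max(38/5, 575/68) = 8.456 servings → $2.96.
tempeh only: max(38/17, 575/98) = 5.867 servings → $8.21.
tofu only: max(38/11, 575/282) = 3.455 servings → $2.42.
whole-barley bread + tempeh: intersection lies outside the first quadrant.
whole-barley bread + tofu with both tight: 6.633 servings and 0.4396 servings → $2.63.
tempeh + tofu with both tight: 1.182 servings and 1.628 servings → $2.79.
Cheapest feasible corner: $2.42.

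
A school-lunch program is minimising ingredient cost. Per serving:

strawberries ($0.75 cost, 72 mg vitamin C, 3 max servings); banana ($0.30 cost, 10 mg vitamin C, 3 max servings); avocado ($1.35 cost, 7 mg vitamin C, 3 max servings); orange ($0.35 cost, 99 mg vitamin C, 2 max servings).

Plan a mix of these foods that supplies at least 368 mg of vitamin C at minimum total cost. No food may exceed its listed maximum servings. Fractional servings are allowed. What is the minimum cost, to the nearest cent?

Cost per mg of vitamin C: orange $0.0035, strawberries $0.0104, banana $0.0300, avocado $0.1929.
Take 2 servings of orange: +198.0 mg vitamin C for $0.70 (total $0.70, still need 170.0 mg).
Take 2.361 servings of strawberries: +170.0 mg vitamin C for $1.77 (total $2.47, still need 0.0 mg).
Greedy by cheapest-per-mg is optimal for a single linear constraint, so the minimum cost is $2.47.

$2.47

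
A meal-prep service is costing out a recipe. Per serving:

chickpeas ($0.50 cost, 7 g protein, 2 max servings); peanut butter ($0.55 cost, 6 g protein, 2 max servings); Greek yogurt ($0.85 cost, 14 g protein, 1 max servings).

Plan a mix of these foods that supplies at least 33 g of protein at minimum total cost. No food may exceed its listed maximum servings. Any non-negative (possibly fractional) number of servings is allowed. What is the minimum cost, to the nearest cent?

$2.31

Cost per g of protein: Greek yogurt $0.0607, chickpeas $0.0714, peanut butter $0.0917.
Take 1 serving of Greek yogurt: +14.0 g protein for $0.85 (total $0.85, still need 19.0 g).
Take 2 servings of chickpeas: +14.0 g protein for $1.00 (total $1.85, still need 5.0 g).
Take 0.8333 servings of peanut butter: +5.0 g protein for $0.46 (total $2.31, still need 0.0 g).
Greedy by cheapest-per-g is optimal for a single linear constraint, so the minimum cost is $2.31.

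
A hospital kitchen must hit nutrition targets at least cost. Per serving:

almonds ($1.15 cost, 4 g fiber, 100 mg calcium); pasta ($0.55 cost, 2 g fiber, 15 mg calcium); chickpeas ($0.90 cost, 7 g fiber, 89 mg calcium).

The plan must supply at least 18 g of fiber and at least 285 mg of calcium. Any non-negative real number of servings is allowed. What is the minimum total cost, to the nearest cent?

$2.88

For a min-cost LP with two ≥-constraints, a basic feasible solution has at most two positive variables.
almonds only: max(18/4, 285/100) = 4.5 servings → $5.17.
pasta only: max(18/2, 285/15) = 19 servings → $10.45.
chickpeas only: max(18/7, 285/89) = 3.202 servings → $2.88.
almonds + pasta with both tight: 2.143 servings and 4.714 servings → $5.06.
almonds + chickpeas with both tight: 1.142 servings and 1.919 servings → $3.04.
pasta + chickpeas: the both-tight solution has a negative serving — not a feasible corner.
The minimum over all feasible corners is $2.88.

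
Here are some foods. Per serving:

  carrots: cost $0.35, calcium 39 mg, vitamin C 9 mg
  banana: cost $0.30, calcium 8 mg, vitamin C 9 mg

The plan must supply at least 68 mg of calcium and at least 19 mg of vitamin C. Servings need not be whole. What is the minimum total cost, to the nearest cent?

Two binding constraints pin down two serving amounts, so the optimal mix uses at most two foods. The candidates are each food alone (scaled to the tighter of calcium/vitamin C) and each pair with both constraints tight.
carrots only: max(68/39, 19/9) = 2.111 servings → $0.74.
banana only: max(68/8, 19/9) = 8.5 servings → $2.55.
carrots + banana with both tight: 1.649 servings and 0.4624 servings → $0.72.
So the least-cost plan costs $0.72.

$0.72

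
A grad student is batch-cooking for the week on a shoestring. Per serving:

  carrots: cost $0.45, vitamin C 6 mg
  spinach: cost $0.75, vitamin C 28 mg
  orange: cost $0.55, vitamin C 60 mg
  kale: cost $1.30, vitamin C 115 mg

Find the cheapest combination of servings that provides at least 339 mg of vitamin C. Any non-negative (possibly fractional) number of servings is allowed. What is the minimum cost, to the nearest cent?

$3.11

Cost per mg of vitamin C: orange $0.0092, kale $0.0113, spinach $0.0268, carrots $0.0750.
With no serving limits, use only orange: 339 mg / 60 mg = 5.65 servings × $0.55 = $3.11.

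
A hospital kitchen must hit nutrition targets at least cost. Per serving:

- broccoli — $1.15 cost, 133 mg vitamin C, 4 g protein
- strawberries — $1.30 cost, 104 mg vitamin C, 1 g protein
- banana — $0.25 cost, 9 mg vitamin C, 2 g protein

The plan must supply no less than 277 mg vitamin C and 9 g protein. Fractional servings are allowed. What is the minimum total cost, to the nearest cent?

broccoli only: max(277/133, 9/4) = 2.25 servings → $2.59.
strawberries only: max(277/104, 9/1) = 9 servings → $11.70.
banana only: max(277/9, 9/2) = 30.78 servings → $7.69.
broccoli + strawberries: the both-tight solution has a negative serving — not a feasible corner.
broccoli + banana with both tight: 2.057 servings and 0.387 servings → $2.46.
strawberries + banana with both tight: 2.377 servings and 3.312 servings → $3.92.
Cheapest feasible corner: $2.46.

$2.46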